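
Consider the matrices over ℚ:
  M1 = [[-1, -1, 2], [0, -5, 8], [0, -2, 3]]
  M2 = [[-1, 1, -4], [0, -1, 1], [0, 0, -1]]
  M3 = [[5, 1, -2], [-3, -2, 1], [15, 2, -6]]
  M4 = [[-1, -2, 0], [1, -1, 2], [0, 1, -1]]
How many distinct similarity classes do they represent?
Characteristic polynomials: χ_{M1} = (x + 1)^3, χ_{M2} = (x + 1)^3, χ_{M3} = (x + 1)^3, χ_{M4} = (x + 1)^3.

{M1}: invariant factors x + 1, (x + 1)^2.

{M2, M3, M4}: invariant factors (x + 1)^3.

Matrices are similar if and only if their invariant-factor lists agree; the partition into similarity classes is {M1}, {M2, M3, M4}.

2 classes: {M1}, {M2, M3, M4}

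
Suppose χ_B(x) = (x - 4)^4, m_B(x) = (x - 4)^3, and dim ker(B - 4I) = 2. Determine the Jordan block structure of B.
λ = 4: algebraic multiplicity 4 (exponent in χ_B), largest block size 3 (exponent in m_B), 2 blocks (geometric multiplicity). These force block sizes [3, 1].

Jordan blocks: (4, 3), (4, 1)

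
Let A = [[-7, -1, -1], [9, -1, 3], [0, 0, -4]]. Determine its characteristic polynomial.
χ_A(x) = (x + 4)^3

xI - A = [[x + 7, 1, 1], [-9, x + 1, -3], [0, 0, x + 4]].

Expanding det(xI - A) along the first row:
det(xI - A) = + (x + 7)·det([[x + 1, -3], [0, x + 4]]) - (1)·det([[-9, -3], [0, x + 4]]) + (1)·det([[-9, x + 1], [0, 0]]).

Evaluating gives χ_A(x) = x^3 + 12x^2 + 48x + 64 = (x + 4)^3.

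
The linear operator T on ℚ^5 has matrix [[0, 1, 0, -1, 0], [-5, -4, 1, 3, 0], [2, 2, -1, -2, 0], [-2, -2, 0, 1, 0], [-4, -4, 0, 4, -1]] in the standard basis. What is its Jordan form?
The characteristic polynomial is det(xI - A) = (x + 1)^5, so the eigenvalues are -1 (algebraic multiplicity 5).

For λ = -1: rank(A + I) = 2, rank((A + I)^2) = 1, rank((A + I)^3) = 0. The eigenspace has dimension 5 - 2 = 3, so there are 3 Jordan blocks; the rank sequence gives block sizes [3, 1, 1].

Assembling the blocks gives the Jordan form J above.

J = [[-1, 1, 0, 0, 0], [0, -1, 1, 0, 0], [0, 0, -1, 0, 0], [0, 0, 0, -1, 0], [0, 0, 0, 0, -1]]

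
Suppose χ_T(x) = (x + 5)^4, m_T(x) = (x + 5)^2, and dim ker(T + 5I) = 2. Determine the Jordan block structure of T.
Jordan blocks: (-5, 2), (-5, 2)

λ = -5: algebraic multiplicity 4 (exponent in χ_T), largest block size 2 (exponent in m_T), 2 blocks (geometric multiplicity). These force block sizes [2, 2].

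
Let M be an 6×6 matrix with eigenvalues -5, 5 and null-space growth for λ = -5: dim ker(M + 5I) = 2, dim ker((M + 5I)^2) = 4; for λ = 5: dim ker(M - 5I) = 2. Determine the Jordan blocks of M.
λ = -5: successive nullity increments [2, 2] count blocks of size ≥ k; block sizes are [2, 2].
λ = 5: successive nullity increments [2] count blocks of size ≥ k; block sizes are [1, 1].

Jordan blocks: (-5, 2), (-5, 2), (5, 1), (5, 1)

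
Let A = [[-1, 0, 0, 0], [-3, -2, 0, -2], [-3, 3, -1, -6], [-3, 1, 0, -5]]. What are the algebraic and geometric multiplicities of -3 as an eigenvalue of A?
The characteristic polynomial is (x + 1)^2(x + 3)(x + 4), so the factor x + 3 appears with exponent 1: the algebraic multiplicity is 1.

rank(A + 3I) = 3, so the eigenspace has dimension 4 - 3 = 1: the geometric multiplicity is 1.

algebraic multiplicity 1, geometric multiplicity 1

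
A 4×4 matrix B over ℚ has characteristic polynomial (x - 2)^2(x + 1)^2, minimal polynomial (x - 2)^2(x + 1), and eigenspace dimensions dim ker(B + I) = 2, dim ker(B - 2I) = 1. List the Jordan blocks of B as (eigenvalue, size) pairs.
λ = -1: algebraic multiplicity 2 (exponent in χ_B), largest block size 1 (exponent in m_B), 2 blocks (geometric multiplicity). These force block sizes [1, 1].
λ = 2: algebraic multiplicity 2 (exponent in χ_B), largest block size 2 (exponent in m_B), 1 block (geometric multiplicity). This forces block sizes [2].

Jordan blocks: (-1, 1), (-1, 1), (2, 2)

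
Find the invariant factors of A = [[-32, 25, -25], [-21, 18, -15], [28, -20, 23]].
x - 3, (x - 3)^2

The Jordan structure of A has elementary divisors (x - 3)^2, (x - 3). Arranging the block sizes at each eigenvalue in decreasing order and taking row products gives the invariant factors.

Invariant factors (smallest first, each dividing the next): x - 3, (x - 3)^2.

Check: the last factor (x - 3)^2 is the minimal polynomial, and the product (x - 3)^3 is the characteristic polynomial.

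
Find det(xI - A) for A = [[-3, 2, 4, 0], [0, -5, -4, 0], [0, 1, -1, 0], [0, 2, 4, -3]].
χ_A(x) = (x + 3)^4

xI - A = [[x + 3, -2, -4, 0], [0, x + 5, 4, 0], [0, -1, x + 1, 0], [0, -2, -4, x + 3]].

Expanding det(xI - A) along the first row:
det(xI - A) = + (x + 3)·det([[x + 5, 4, 0], [-1, x + 1, 0], [-2, -4, x + 3]]) - (-2)·det([[0, 4, 0], [0, x + 1, 0], [0, -4, x + 3]]) + (-4)·det([[0, x + 5, 0], [0, -1, 0], [0, -2, x + 3]]) - (0)·det([[0, x + 5, 4], [0, -1, x + 1], [0, -2, -4]]).

Evaluating gives χ_A(x) = x^4 + 12x^3 + 54x^2 + 108x + 81 = (x + 3)^4.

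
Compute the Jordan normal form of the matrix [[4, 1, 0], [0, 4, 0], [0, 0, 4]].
J = [[4, 1, 0], [0, 4, 0], [0, 0, 4]]

The characteristic polynomial is det(xI - A) = (x - 4)^3, so the eigenvalues are 4 (algebraic multiplicity 3).

For λ = 4: rank(A - 4I) = 1, rank((A - 4I)^2) = 0. The eigenspace has dimension 3 - 1 = 2, so there are 2 Jordan blocks; the rank sequence gives block sizes [2, 1].

Assembling the blocks gives the Jordan form J above.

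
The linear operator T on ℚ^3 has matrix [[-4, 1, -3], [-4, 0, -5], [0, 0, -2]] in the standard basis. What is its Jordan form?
J = [[-2, 1, 0], [0, -2, 1], [0, 0, -2]]

The characteristic polynomial is det(xI - A) = (x + 2)^3, so the eigenvalues are -2 (algebraic multiplicity 3).

For λ = -2: rank(A + 2I) = 2, rank((A + 2I)^2) = 1, rank((A + 2I)^3) = 0. The eigenspace has dimension 3 - 2 = 1, so there is 1 Jordan block; the rank sequence gives block sizes [3].

Assembling the blocks gives the Jordan form J above.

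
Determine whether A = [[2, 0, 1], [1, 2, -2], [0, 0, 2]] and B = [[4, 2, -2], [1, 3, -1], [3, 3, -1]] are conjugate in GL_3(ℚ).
Both have characteristic polynomial (x - 2)^3, but the minimal polynomial of A is (x - 2)^3 while the minimal polynomial of B is (x - 2)^2. The minimal polynomial is a similarity invariant, so A and B are not similar.

No.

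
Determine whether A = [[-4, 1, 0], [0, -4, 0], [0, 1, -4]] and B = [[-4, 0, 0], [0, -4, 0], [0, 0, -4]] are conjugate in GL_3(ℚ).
Both have characteristic polynomial (x + 4)^3, but the minimal polynomial of A is (x + 4)^2 while the minimal polynomial of B is x + 4. The minimal polynomial is a similarity invariant, so A and B are not similar.

No.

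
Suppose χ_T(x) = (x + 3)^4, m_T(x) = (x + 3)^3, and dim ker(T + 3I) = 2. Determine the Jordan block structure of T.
Jordan blocks: (-3, 3), (-3, 1)

λ = -3: algebraic multiplicity 4 (exponent in χ_T), largest block size 3 (exponent in m_T), 2 blocks (geometric multiplicity). These force block sizes [3, 1].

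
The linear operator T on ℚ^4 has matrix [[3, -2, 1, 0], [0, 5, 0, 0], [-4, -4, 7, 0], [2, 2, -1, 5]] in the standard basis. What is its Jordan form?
The characteristic polynomial is det(xI - A) = (x - 5)^4, so the eigenvalues are 5 (algebraic multiplicity 4).

For λ = 5: rank(A - 5I) = 1, rank((A - 5I)^2) = 0. The eigenspace has dimension 4 - 1 = 3, so there are 3 Jordan blocks; the rank sequence gives block sizes [2, 1, 1].

Assembling the blocks gives the Jordan form J above.

J = [[5, 1, 0, 0], [0, 5, 0, 0], [0, 0, 5, 0], [0, 0, 0, 5]]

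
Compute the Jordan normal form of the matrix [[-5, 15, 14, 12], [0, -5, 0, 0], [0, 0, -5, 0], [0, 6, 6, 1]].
J = [[-5, 1, 0, 0], [0, -5, 0, 0], [0, 0, -5, 0], [0, 0, 0, 1]]

The characteristic polynomial is det(xI - A) = (x - 1)(x + 5)^3, so the eigenvalues are -5 (algebraic multiplicity 3), 1 (algebraic multiplicity 1).

For λ = -5: rank(A + 5I) = 2, rank((A + 5I)^2) = 1. The eigenspace has dimension 4 - 2 = 2, so there are 2 Jordan blocks; the rank sequence gives block sizes [2, 1].

For λ = 1: algebraic multiplicity 1 gives one 1×1 block.

Assembling the blocks gives the Jordan form J above.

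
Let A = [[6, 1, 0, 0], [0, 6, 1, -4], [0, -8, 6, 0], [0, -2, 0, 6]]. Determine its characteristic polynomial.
χ_A(x) = (x - 6)^4

xI - A = [[x - 6, -1, 0, 0], [0, x - 6, -1, 4], [0, 8, x - 6, 0], [0, 2, 0, x - 6]].

Expanding det(xI - A) along the first row:
det(xI - A) = + (x - 6)·det([[x - 6, -1, 4], [8, x - 6, 0], [2, 0, x - 6]]) - (-1)·det([[0, -1, 4], [0, x - 6, 0], [0, 0, x - 6]]) + (0)·det([[0, x - 6, 4], [0, 8, 0], [0, 2, x - 6]]) - (0)·det([[0, x - 6, -1], [0, 8, x - 6], [0, 2, 0]]).

Evaluating gives χ_A(x) = x^4 - 24x^3 + 216x^2 - 864x + 1296 = (x - 6)^4.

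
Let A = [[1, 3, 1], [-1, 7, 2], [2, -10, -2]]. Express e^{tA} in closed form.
e^{tA} = [[(1 - t)*e^{2*t}, t*(t + 3)*e^{2*t}, t*(t + 2)*e^{2*t}/2], [-t*e^{2*t}, (t^2 + 5*t + 1)*e^{2*t}, t*(t + 4)*e^{2*t}/2], [2*t*e^{2*t}, 2*t*(-t - 5)*e^{2*t}, (-t^2 - 4*t + 1)*e^{2*t}]]

A has Jordan form J = [[2, 1, 0], [0, 2, 1], [0, 0, 2]] with A = PJP^{-1}, so e^{tA} = P e^{tJ} P^{-1}.

For a Jordan block J_k(λ), e^{tJ_k(λ)} = e^{λt} · (I + tN + t^2 N^2/2! + ... + t^{k-1} N^{k-1}/(k-1)!) where N is the nilpotent superdiagonal part.

Assembling the blocks and conjugating back gives the entries of e^{tA} as shown above.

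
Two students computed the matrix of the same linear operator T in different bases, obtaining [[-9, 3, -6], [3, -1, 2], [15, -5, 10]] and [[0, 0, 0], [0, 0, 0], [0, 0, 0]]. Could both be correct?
Both have characteristic polynomial x^3, but the minimal polynomial of A is x^2 while the minimal polynomial of B is x. The minimal polynomial is a similarity invariant, so A and B are not similar.

No.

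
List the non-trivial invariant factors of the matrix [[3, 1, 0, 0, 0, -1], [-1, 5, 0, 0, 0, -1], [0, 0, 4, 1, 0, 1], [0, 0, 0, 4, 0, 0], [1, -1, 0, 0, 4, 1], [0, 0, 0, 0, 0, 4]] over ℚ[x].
x - 4, x - 4, (x - 4)^2, (x - 4)^2

The Jordan structure of A has elementary divisors (x - 4)^2, (x - 4)^2, (x - 4), (x - 4). Arranging the block sizes at each eigenvalue in decreasing order and taking row products gives the invariant factors.

Invariant factors (smallest first, each dividing the next): x - 4, x - 4, (x - 4)^2, (x - 4)^2.

Check: the last factor (x - 4)^2 is the minimal polynomial, and the product (x - 4)^6 is the characteristic polynomial.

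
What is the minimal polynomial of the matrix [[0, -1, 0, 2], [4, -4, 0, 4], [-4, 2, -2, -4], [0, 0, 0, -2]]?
The characteristic polynomial factors as (x + 2)^4. The minimal polynomial is ∏(x - λ)^{k_λ} where k_λ is the size of the largest Jordan block at λ.

For λ = -2: rank(A + 2I) = 1, and the largest Jordan block has size 2 (the smallest k with rank((A + 2I)^k) = rank((A + 2I)^(k+1))).

So m_A(x) = (x + 2)^2.

m_A(x) = (x + 2)^2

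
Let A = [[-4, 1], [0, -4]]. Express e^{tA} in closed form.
A has Jordan form J = [[-4, 1], [0, -4]] with A = PJP^{-1}, so e^{tA} = P e^{tJ} P^{-1}.

For a Jordan block J_k(λ), e^{tJ_k(λ)} = e^{λt} · (I + tN + t^2 N^2/2! + ... + t^{k-1} N^{k-1}/(k-1)!) where N is the nilpotent superdiagonal part.

Assembling the blocks and conjugating back gives the entries of e^{tA} as shown above.

e^{tA} = [[e^{-4*t}, t*e^{-4*t}], [0, e^{-4*t}]]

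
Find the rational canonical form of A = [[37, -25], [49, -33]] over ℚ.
The invariant factors of A (the non-unit diagonal entries of the Smith normal form of xI - A over ℚ[x]) are (x - 2)^2, each dividing the next. The characteristic polynomial is their product, (x - 2)^2.

The rational canonical form is the block-diagonal matrix of companion matrices C(f_i):
R = [[0, -4], [1, 4]].

R = [[0, -4], [1, 4]]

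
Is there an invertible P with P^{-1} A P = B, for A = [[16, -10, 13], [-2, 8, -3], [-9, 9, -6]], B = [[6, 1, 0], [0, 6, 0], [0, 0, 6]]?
Both have characteristic polynomial (x - 6)^3, but the minimal polynomial of A is (x - 6)^3 while the minimal polynomial of B is (x - 6)^2. The minimal polynomial is a similarity invariant, so A and B are not similar.

No.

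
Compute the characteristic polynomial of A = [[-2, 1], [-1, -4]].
xI - A = [[x + 2, -1], [1, x + 4]].

Expanding det(xI - A) along the first row:
det(xI - A) = + (x + 2)·det([[x + 4]]) - (-1)·det([[1]]).

Evaluating gives χ_A(x) = x^2 + 6x + 9 = (x + 3)^2.

χ_A(x) = (x + 3)^2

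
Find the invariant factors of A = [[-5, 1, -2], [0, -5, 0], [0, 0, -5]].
The Jordan structure of A has elementary divisors (x + 5)^2, (x + 5). Arranging the block sizes at each eigenvalue in decreasing order and taking row products gives the invariant factors.

Invariant factors (smallest first, each dividing the next): x + 5, (x + 5)^2.

Check: the last factor (x + 5)^2 is the minimal polynomial, and the product (x + 5)^3 is the characteristic polynomial.

x + 5, (x + 5)^2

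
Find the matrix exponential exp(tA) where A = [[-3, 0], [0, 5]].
e^{tA} = [[e^{-3*t}, 0], [0, e^{5*t}]]

A has Jordan form J = [[-3, 0], [0, 5]] with A = PJP^{-1}, so e^{tA} = P e^{tJ} P^{-1}.

For a Jordan block J_k(λ), e^{tJ_k(λ)} = e^{λt} · (I + tN + t^2 N^2/2! + ... + t^{k-1} N^{k-1}/(k-1)!) where N is the nilpotent superdiagonal part.

Assembling the blocks and conjugating back gives the entries of e^{tA} as shown above.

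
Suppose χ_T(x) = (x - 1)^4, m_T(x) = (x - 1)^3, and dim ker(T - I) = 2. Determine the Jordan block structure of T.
λ = 1: algebraic multiplicity 4 (exponent in χ_T), largest block size 3 (exponent in m_T), 2 blocks (geometric multiplicity). These force block sizes [3, 1].

Jordan blocks: (1, 3), (1, 1)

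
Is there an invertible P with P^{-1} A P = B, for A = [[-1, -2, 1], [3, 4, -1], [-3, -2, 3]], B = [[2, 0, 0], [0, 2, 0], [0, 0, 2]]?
No.

Both have characteristic polynomial (x - 2)^3, but the minimal polynomial of A is (x - 2)^2 while the minimal polynomial of B is x - 2. The minimal polynomial is a similarity invariant, so A and B are not similar.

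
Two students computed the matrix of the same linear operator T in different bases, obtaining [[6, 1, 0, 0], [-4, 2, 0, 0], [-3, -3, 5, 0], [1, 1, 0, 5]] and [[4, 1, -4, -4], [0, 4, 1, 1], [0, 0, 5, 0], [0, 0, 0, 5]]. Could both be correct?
Two matrices over a field are similar if and only if they have the same invariant factors.

Both A and B have characteristic polynomial (x - 5)^2(x - 4)^2 and minimal polynomial (x - 5)(x - 4)^2. Computing further, both have invariant factors x - 5, (x - 5)(x - 4)^2. Hence A and B are similar.

Yes.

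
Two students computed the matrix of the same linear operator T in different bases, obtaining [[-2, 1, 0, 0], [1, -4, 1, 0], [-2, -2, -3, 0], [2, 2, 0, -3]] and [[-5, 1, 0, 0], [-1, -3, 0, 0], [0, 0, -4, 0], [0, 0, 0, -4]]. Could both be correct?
trace(A) = -12 but trace(B) = -16. The trace is a similarity invariant, so A and B are not similar.

No.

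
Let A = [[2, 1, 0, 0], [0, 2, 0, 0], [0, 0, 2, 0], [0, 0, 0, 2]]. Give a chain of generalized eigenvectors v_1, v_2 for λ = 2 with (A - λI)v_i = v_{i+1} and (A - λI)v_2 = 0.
v_1 = [[0, 1, 1, 2]]^T, v_2 = [[1, 0, 0, 0]]^T

We seek v_1 ∈ ker((A - 2I)^2) \ ker(A - 2I), then set v_{i+1} = (A - 2I) v_i.

One such chain is v_1 = [[0, 1, 1, 2]]^T, v_2 = [[1, 0, 0, 0]]^T. Check: (A - 2I) v_2 = [[0, 0, 0, 0]]^T = 0.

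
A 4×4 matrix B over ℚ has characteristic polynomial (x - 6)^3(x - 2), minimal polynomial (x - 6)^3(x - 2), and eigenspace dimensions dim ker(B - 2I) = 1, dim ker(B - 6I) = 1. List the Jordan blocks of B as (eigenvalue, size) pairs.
λ = 2: algebraic multiplicity 1 (exponent in χ_B), largest block size 1 (exponent in m_B), 1 block (geometric multiplicity). This forces block sizes [1].
λ = 6: algebraic multiplicity 3 (exponent in χ_B), largest block size 3 (exponent in m_B), 1 block (geometric multiplicity). This forces block sizes [3].

Jordan blocks: (2, 1), (6, 3)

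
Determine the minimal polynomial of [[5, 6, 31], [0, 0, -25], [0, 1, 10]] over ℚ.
m_A(x) = (x - 5)^3

The characteristic polynomial factors as (x - 5)^3. The minimal polynomial is ∏(x - λ)^{k_λ} where k_λ is the size of the largest Jordan block at λ.

For λ = 5: rank(A - 5I) = 2, and the largest Jordan block has size 3 (the smallest k with rank((A - 5I)^k) = rank((A - 5I)^(k+1))).

So m_A(x) = (x - 5)^3.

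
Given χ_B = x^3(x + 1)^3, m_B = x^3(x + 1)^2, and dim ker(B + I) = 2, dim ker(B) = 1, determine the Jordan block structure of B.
λ = -1: algebraic multiplicity 3 (exponent in χ_B), largest block size 2 (exponent in m_B), 2 blocks (geometric multiplicity). These force block sizes [2, 1].
λ = 0: algebraic multiplicity 3 (exponent in χ_B), largest block size 3 (exponent in m_B), 1 block (geometric multiplicity). This forces block sizes [3].

Jordan blocks: (-1, 2), (-1, 1), (0, 3)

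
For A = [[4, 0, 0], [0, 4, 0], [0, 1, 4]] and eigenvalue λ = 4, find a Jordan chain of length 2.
We seek v_1 ∈ ker((A - 4I)^2) \ ker(A - 4I), then set v_{i+1} = (A - 4I) v_i.

One such chain is v_1 = [[0, 1, 3]]^T, v_2 = [[0, 0, 1]]^T. Check: (A - 4I) v_2 = [[0, 0, 0]]^T = 0.

v_1 = [[0, 1, 3]]^T, v_2 = [[0, 0, 1]]^T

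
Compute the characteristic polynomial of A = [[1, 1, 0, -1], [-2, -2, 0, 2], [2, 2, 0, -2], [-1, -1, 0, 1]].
χ_A(x) = x^4

xI - A = [[x - 1, -1, 0, 1], [2, x + 2, 0, -2], [-2, -2, x, 2], [1, 1, 0, x - 1]].

Expanding det(xI - A) along the first row:
det(xI - A) = + (x - 1)·det([[x + 2, 0, -2], [-2, x, 2], [1, 0, x - 1]]) - (-1)·det([[2, 0, -2], [-2, x, 2], [1, 0, x - 1]]) + (0)·det([[2, x + 2, -2], [-2, -2, 2], [1, 1, x - 1]]) - (1)·det([[2, x + 2, 0], [-2, -2, x], [1, 1, 0]]).

Evaluating gives χ_A(x) = x^4.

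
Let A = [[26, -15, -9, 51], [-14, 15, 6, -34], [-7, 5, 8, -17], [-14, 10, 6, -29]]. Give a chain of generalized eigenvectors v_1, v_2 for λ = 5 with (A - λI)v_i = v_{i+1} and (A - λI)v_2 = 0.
We seek v_1 ∈ ker((A - 5I)^2) \ ker(A - 5I), then set v_{i+1} = (A - 5I) v_i.

One such chain is v_1 = [[4, -1, 0, -2]]^T, v_2 = [[-3, 2, 1, 2]]^T. Check: (A - 5I) v_2 = [[0, 0, 0, 0]]^T = 0.

v_1 = [[4, -1, 0, -2]]^T, v_2 = [[-3, 2, 1, 2]]^T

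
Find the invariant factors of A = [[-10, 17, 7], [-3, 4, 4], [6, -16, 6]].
The Jordan structure of A has elementary divisors (x + 1)^2, (x - 2). Arranging the block sizes at each eigenvalue in decreasing order and taking row products gives the invariant factors.

Invariant factors (smallest first, each dividing the next): (x - 2)(x + 1)^2.

Check: the last factor (x - 2)(x + 1)^2 is the minimal polynomial, and the product (x - 2)(x + 1)^2 is the characteristic polynomial.

(x - 2)(x + 1)^2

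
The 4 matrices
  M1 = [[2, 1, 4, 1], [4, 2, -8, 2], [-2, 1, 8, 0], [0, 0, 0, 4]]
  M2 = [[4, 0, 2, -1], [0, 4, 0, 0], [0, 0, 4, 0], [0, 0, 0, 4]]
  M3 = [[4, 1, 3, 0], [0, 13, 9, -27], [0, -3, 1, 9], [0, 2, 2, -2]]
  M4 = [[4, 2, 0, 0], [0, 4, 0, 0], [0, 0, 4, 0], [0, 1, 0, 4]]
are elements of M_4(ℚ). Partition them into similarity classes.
2 classes: {M1, M3}, {M2, M4}

Characteristic polynomials: χ_{M1} = (x - 4)^4, χ_{M2} = (x - 4)^4, χ_{M3} = (x - 4)^4, χ_{M4} = (x - 4)^4.

{M1, M3}: invariant factors (x - 4)^2, (x - 4)^2.

{M2, M4}: invariant factors x - 4, x - 4, (x - 4)^2.

Matrices are similar if and only if their invariant-factor lists agree; the partition into similarity classes is {M1, M3}, {M2, M4}.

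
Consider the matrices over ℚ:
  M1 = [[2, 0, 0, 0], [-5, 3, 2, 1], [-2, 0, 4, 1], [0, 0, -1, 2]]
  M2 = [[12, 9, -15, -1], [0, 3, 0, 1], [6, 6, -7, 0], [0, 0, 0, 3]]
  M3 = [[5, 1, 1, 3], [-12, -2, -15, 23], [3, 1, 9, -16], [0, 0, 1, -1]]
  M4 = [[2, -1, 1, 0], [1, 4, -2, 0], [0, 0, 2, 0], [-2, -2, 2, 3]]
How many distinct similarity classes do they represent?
2 classes: {M1, M3}, {M2, M4}

Characteristic polynomials: χ_{M1} = (x - 3)^3(x - 2), χ_{M2} = (x - 3)^3(x - 2), χ_{M3} = (x - 3)^3(x - 2), χ_{M4} = (x - 3)^3(x - 2).

{M1, M3}: invariant factors (x - 3)^3(x - 2).

{M2, M4}: invariant factors x - 3, (x - 3)^2(x - 2).

Matrices are similar if and only if their invariant-factor lists agree; the partition into similarity classes is {M1, M3}, {M2, M4}.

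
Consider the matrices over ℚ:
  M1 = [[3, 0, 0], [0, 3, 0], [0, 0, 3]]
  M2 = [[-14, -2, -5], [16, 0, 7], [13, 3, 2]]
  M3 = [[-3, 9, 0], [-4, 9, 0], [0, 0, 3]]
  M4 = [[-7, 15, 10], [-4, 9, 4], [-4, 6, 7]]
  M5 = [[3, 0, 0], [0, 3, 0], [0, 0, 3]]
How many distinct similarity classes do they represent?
Characteristic polynomials: χ_{M1} = (x - 3)^3, χ_{M2} = (x + 4)^3, χ_{M3} = (x - 3)^3, χ_{M4} = (x - 3)^3, χ_{M5} = (x - 3)^3.

{M1, M5}: invariant factors x - 3, x - 3, x - 3.

{M2}: invariant factors (x + 4)^3.

{M3, M4}: invariant factors x - 3, (x - 3)^2.

Matrices are similar if and only if their invariant-factor lists agree; the partition into similarity classes is {M1, M5}, {M2}, {M3, M4}.

3 classes: {M1, M5}, {M2}, {M3, M4}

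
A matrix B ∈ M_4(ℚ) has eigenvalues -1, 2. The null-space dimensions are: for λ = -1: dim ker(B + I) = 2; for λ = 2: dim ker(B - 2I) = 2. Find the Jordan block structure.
λ = -1: successive nullity increments [2] count blocks of size ≥ k; block sizes are [1, 1].
λ = 2: successive nullity increments [2] count blocks of size ≥ k; block sizes are [1, 1].

Jordan blocks: (-1, 1), (-1, 1), (2, 1), (2, 1)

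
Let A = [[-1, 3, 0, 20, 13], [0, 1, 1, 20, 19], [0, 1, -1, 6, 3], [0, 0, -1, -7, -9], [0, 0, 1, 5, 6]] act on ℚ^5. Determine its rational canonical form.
The invariant factors of A (the non-unit diagonal entries of the Smith normal form of xI - A over ℚ[x]) are x + 1, (x + 1)(x^3 + 4x + 4), each dividing the next. The characteristic polynomial is their product, (x + 1)^2(x^3 + 4x + 4).

The rational canonical form is the block-diagonal matrix of companion matrices C(f_i):
R = [[-1, 0, 0, 0, 0], [0, 0, 0, 0, -4], [0, 1, 0, 0, -8], [0, 0, 1, 0, -4], [0, 0, 0, 1, -1]].

Note the characteristic polynomial does not split into linear factors over ℚ, so A has no Jordan form over ℚ; the rational canonical form exists over any field.

R = [[-1, 0, 0, 0, 0], [0, 0, 0, 0, -4], [0, 1, 0, 0, -8], [0, 0, 1, 0, -4], [0, 0, 0, 1, -1]]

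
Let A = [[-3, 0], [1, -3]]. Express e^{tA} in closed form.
e^{tA} = [[e^{-3*t}, 0], [t*e^{-3*t}, e^{-3*t}]]

A has Jordan form J = [[-3, 1], [0, -3]] with A = PJP^{-1}, so e^{tA} = P e^{tJ} P^{-1}.

For a Jordan block J_k(λ), e^{tJ_k(λ)} = e^{λt} · (I + tN + t^2 N^2/2! + ... + t^{k-1} N^{k-1}/(k-1)!) where N is the nilpotent superdiagonal part.

Assembling the blocks and conjugating back gives the entries of e^{tA} as shown above.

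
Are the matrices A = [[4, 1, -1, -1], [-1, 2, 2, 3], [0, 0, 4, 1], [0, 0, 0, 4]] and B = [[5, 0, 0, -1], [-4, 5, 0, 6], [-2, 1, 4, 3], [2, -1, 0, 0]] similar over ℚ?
Two matrices over a field are similar if and only if they have the same invariant factors.

Both A and B have characteristic polynomial (x - 4)^2(x - 3)^2 and minimal polynomial (x - 4)^2(x - 3)^2. Computing further, both have invariant factors (x - 4)^2(x - 3)^2. Hence A and B are similar.

Yes.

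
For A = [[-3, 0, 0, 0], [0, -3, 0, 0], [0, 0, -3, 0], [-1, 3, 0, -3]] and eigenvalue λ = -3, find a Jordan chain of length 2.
We seek v_1 ∈ ker((A + 3I)^2) \ ker(A + 3I), then set v_{i+1} = (A + 3I) v_i.

One such chain is v_1 = [[5, 2, 1, -7]]^T, v_2 = [[0, 0, 0, 1]]^T. Check: (A + 3I) v_2 = [[0, 0, 0, 0]]^T = 0.

v_1 = [[5, 2, 1, -7]]^T, v_2 = [[0, 0, 0, 1]]^T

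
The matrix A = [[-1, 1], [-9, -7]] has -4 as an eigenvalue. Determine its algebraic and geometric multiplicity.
The characteristic polynomial is (x + 4)^2, so the factor x + 4 appears with exponent 2: the algebraic multiplicity is 2.

rank(A + 4I) = 1, so the eigenspace has dimension 2 - 1 = 1: the geometric multiplicity is 1.

Since 1 < 2, A is not diagonalizable.

algebraic multiplicity 2, geometric multiplicity 1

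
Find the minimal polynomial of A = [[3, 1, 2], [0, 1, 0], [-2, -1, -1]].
The characteristic polynomial factors as (x - 1)^3. The minimal polynomial is ∏(x - λ)^{k_λ} where k_λ is the size of the largest Jordan block at λ.

For λ = 1: rank(A - I) = 1, and the largest Jordan block has size 2 (the smallest k with rank((A - I)^k) = rank((A - I)^(k+1))).

So m_A(x) = (x - 1)^2.

m_A(x) = (x - 1)^2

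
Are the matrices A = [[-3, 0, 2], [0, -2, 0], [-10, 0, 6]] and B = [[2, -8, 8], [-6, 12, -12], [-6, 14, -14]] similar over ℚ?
No.

trace(A) = 1 but trace(B) = 0. The trace is a similarity invariant, so A and B are not similar.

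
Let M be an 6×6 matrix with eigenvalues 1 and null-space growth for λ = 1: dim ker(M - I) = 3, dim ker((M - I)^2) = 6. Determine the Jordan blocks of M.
λ = 1: successive nullity increments [3, 3] count blocks of size ≥ k; block sizes are [2, 2, 2].

Jordan blocks: (1, 2), (1, 2), (1, 2)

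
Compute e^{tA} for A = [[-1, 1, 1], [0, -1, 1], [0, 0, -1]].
A has Jordan form J = [[-1, 1, 0], [0, -1, 1], [0, 0, -1]] with A = PJP^{-1}, so e^{tA} = P e^{tJ} P^{-1}.

For a Jordan block J_k(λ), e^{tJ_k(λ)} = e^{λt} · (I + tN + t^2 N^2/2! + ... + t^{k-1} N^{k-1}/(k-1)!) where N is the nilpotent superdiagonal part.

Assembling the blocks and conjugating back gives the entries of e^{tA} as shown above.

e^{tA} = [[e^{-t}, t*e^{-t}, t*(t + 2)*e^{-t}/2], [0, e^{-t}, t*e^{-t}], [0, 0, e^{-t}]]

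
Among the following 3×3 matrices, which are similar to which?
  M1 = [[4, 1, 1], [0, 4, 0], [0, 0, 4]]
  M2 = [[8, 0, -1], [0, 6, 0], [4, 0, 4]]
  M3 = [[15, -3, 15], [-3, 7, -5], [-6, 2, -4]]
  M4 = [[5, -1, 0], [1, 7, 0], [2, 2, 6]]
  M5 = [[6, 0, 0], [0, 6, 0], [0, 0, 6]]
3 classes: {M1}, {M2, M3, M4}, {M5}

Characteristic polynomials: χ_{M1} = (x - 4)^3, χ_{M2} = (x - 6)^3, χ_{M3} = (x - 6)^3, χ_{M4} = (x - 6)^3, χ_{M5} = (x - 6)^3.

{M1}: invariant factors x - 4, (x - 4)^2.

{M2, M3, M4}: invariant factors x - 6, (x - 6)^2.

{M5}: invariant factors x - 6, x - 6, x - 6.

Matrices are similar if and only if their invariant-factor lists agree; the partition into similarity classes is {M1}, {M2, M3, M4}, {M5}.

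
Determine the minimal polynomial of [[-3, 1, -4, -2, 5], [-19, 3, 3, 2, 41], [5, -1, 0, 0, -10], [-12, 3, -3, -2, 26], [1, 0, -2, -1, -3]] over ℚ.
m_A(x) = (x + 1)^3

The characteristic polynomial factors as (x + 1)^5. The minimal polynomial is ∏(x - λ)^{k_λ} where k_λ is the size of the largest Jordan block at λ.

For λ = -1: rank(A + I) = 3, and the largest Jordan block has size 3 (the smallest k with rank((A + I)^k) = rank((A + I)^(k+1))).

So m_A(x) = (x + 1)^3.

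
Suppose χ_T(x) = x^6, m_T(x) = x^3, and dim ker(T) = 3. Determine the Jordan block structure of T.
Jordan blocks: (0, 3), (0, 2), (0, 1)

λ = 0: algebraic multiplicity 6 (exponent in χ_T), largest block size 3 (exponent in m_T), 3 blocks (geometric multiplicity). These force block sizes [3, 2, 1].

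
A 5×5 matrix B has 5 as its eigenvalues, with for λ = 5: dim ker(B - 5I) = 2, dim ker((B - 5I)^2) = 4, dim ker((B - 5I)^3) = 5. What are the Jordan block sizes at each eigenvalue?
λ = 5: successive nullity increments [2, 2, 1] count blocks of size ≥ k; block sizes are [3, 2].

Jordan blocks: (5, 3), (5, 2)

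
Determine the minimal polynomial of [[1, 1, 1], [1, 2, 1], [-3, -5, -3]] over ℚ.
m_A(x) = x^3

The characteristic polynomial factors as x^3. The minimal polynomial is ∏(x - λ)^{k_λ} where k_λ is the size of the largest Jordan block at λ.

For λ = 0: rank(A) = 2, and the largest Jordan block has size 3 (the smallest k with rank(A^k) = rank(A^(k+1))).

So m_A(x) = x^3.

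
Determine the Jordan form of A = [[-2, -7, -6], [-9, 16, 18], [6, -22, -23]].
J = [[-5, 1, 0], [0, -5, 0], [0, 0, 1]]

The characteristic polynomial is det(xI - A) = (x - 1)(x + 5)^2, so the eigenvalues are -5 (algebraic multiplicity 2), 1 (algebraic multiplicity 1).

For λ = -5: rank(A + 5I) = 2, rank((A + 5I)^2) = 1. The eigenspace has dimension 3 - 2 = 1, so there is 1 Jordan block; the rank sequence gives block sizes [2].

For λ = 1: algebraic multiplicity 1 gives one 1×1 block.

Assembling the blocks gives the Jordan form J above.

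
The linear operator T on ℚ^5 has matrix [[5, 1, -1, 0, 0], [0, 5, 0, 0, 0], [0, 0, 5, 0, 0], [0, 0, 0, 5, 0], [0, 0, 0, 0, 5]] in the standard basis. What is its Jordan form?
The characteristic polynomial is det(xI - A) = (x - 5)^5, so the eigenvalues are 5 (algebraic multiplicity 5).

For λ = 5: rank(A - 5I) = 1, rank((A - 5I)^2) = 0. The eigenspace has dimension 5 - 1 = 4, so there are 4 Jordan blocks; the rank sequence gives block sizes [2, 1, 1, 1].

Assembling the blocks gives the Jordan form J above.

J = [[5, 1, 0, 0, 0], [0, 5, 0, 0, 0], [0, 0, 5, 0, 0], [0, 0, 0, 5, 0], [0, 0, 0, 0, 5]]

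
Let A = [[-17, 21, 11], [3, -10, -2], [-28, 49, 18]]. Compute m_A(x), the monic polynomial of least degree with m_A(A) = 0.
m_A(x) = (x + 3)^3

The characteristic polynomial factors as (x + 3)^3. The minimal polynomial is ∏(x - λ)^{k_λ} where k_λ is the size of the largest Jordan block at λ.

For λ = -3: rank(A + 3I) = 2, and the largest Jordan block has size 3 (the smallest k with rank((A + 3I)^k) = rank((A + 3I)^(k+1))).

So m_A(x) = (x + 3)^3.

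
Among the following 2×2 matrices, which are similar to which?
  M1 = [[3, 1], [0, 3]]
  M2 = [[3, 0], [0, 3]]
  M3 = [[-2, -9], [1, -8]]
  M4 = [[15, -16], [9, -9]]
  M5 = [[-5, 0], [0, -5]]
4 classes: {M1, M4}, {M2}, {M3}, {M5}

Characteristic polynomials: χ_{M1} = (x - 3)^2, χ_{M2} = (x - 3)^2, χ_{M3} = (x + 5)^2, χ_{M4} = (x - 3)^2, χ_{M5} = (x + 5)^2.

{M1, M4}: invariant factors (x - 3)^2.

{M2}: invariant factors x - 3, x - 3.

{M3}: invariant factors (x + 5)^2.

{M5}: invariant factors x + 5, x + 5.

Matrices are similar if and only if their invariant-factor lists agree; the partition into similarity classes is {M1, M4}, {M2}, {M3}, {M5}.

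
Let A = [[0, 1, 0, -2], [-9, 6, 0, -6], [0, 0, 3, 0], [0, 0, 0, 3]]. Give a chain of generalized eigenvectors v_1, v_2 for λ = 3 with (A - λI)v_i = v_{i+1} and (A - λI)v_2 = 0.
We seek v_1 ∈ ker((A - 3I)^2) \ ker(A - 3I), then set v_{i+1} = (A - 3I) v_i.

One such chain is v_1 = [[0, 1, 1, 0]]^T, v_2 = [[1, 3, 0, 0]]^T. Check: (A - 3I) v_2 = [[0, 0, 0, 0]]^T = 0.

v_1 = [[0, 1, 1, 0]]^T, v_2 = [[1, 3, 0, 0]]^T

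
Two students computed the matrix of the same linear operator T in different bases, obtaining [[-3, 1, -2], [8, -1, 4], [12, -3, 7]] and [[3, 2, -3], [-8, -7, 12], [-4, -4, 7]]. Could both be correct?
Yes.

Two matrices over a field are similar if and only if they have the same invariant factors.

Both A and B have characteristic polynomial (x - 1)^3 and minimal polynomial (x - 1)^2. Computing further, both have invariant factors x - 1, (x - 1)^2. Hence A and B are similar.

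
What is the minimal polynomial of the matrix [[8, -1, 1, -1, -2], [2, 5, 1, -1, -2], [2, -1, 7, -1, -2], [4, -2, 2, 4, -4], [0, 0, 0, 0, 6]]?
m_A(x) = (x - 6)^2

The characteristic polynomial factors as (x - 6)^5. The minimal polynomial is ∏(x - λ)^{k_λ} where k_λ is the size of the largest Jordan block at λ.

For λ = 6: rank(A - 6I) = 1, and the largest Jordan block has size 2 (the smallest k with rank((A - 6I)^k) = rank((A - 6I)^(k+1))).

So m_A(x) = (x - 6)^2.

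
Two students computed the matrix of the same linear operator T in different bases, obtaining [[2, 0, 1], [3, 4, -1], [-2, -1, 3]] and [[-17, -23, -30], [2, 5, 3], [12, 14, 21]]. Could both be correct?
Two matrices over a field are similar if and only if they have the same invariant factors.

Both A and B have characteristic polynomial (x - 3)^3 and minimal polynomial (x - 3)^3. Computing further, both have invariant factors (x - 3)^3. Hence A and B are similar.

Yes.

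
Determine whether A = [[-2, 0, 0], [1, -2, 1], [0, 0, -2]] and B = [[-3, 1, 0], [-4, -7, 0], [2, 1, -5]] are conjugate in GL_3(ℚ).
No.

trace(A) = -6 but trace(B) = -15. The trace is a similarity invariant, so A and B are not similar.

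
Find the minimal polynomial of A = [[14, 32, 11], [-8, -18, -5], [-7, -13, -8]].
The characteristic polynomial factors as (x + 4)^3. The minimal polynomial is ∏(x - λ)^{k_λ} where k_λ is the size of the largest Jordan block at λ.

For λ = -4: rank(A + 4I) = 2, and the largest Jordan block has size 3 (the smallest k with rank((A + 4I)^k) = rank((A + 4I)^(k+1))).

So m_A(x) = (x + 4)^3.

m_A(x) = (x + 4)^3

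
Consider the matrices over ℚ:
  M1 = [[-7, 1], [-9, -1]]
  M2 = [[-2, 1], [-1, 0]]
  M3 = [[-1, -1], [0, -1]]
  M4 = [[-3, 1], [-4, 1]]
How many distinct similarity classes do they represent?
Characteristic polynomials: χ_{M1} = (x + 4)^2, χ_{M2} = (x + 1)^2, χ_{M3} = (x + 1)^2, χ_{M4} = (x + 1)^2.

{M1}: invariant factors (x + 4)^2.

{M2, M3, M4}: invariant factors (x + 1)^2.

Matrices are similar if and only if their invariant-factor lists agree; the partition into similarity classes is {M1}, {M2, M3, M4}.

2 classes: {M1}, {M2, M3, M4}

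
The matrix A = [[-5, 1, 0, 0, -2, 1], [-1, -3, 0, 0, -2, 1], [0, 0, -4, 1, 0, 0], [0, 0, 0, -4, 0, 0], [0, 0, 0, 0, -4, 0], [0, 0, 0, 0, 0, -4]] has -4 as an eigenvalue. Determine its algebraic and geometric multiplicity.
The characteristic polynomial is (x + 4)^6, so the factor x + 4 appears with exponent 6: the algebraic multiplicity is 6.

rank(A + 4I) = 2, so the eigenspace has dimension 6 - 2 = 4: the geometric multiplicity is 4.

Since 4 < 6, A is not diagonalizable.

algebraic multiplicity 6, geometric multiplicity 4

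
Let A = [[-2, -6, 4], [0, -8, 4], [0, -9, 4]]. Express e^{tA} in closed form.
A has Jordan form J = [[-2, 1, 0], [0, -2, 0], [0, 0, -2]] with A = PJP^{-1}, so e^{tA} = P e^{tJ} P^{-1}.

For a Jordan block J_k(λ), e^{tJ_k(λ)} = e^{λt} · (I + tN + t^2 N^2/2! + ... + t^{k-1} N^{k-1}/(k-1)!) where N is the nilpotent superdiagonal part.

Assembling the blocks and conjugating back gives the entries of e^{tA} as shown above.

e^{tA} = [[e^{-2*t}, -6*t*e^{-2*t}, 4*t*e^{-2*t}], [0, (1 - 6*t)*e^{-2*t}, 4*t*e^{-2*t}], [0, -9*t*e^{-2*t}, (6*t + 1)*e^{-2*t}]]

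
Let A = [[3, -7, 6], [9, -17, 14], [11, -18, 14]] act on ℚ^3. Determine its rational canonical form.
The invariant factors of A (the non-unit diagonal entries of the Smith normal form of xI - A over ℚ[x]) are x^3 + 2x + 4, each dividing the next. The characteristic polynomial is their product, x^3 + 2x + 4.

The rational canonical form is the block-diagonal matrix of companion matrices C(f_i):
R = [[0, 0, -4], [1, 0, -2], [0, 1, 0]].

Note the characteristic polynomial does not split into linear factors over ℚ, so A has no Jordan form over ℚ; the rational canonical form exists over any field.

R = [[0, 0, -4], [1, 0, -2], [0, 1, 0]]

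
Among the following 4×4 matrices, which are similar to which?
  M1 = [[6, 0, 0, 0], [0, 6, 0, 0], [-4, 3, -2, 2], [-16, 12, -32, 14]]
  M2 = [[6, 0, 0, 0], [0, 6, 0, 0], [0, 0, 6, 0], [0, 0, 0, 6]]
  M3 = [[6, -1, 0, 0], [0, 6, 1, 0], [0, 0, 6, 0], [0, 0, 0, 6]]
3 classes: {M1}, {M2}, {M3}

Characteristic polynomials: χ_{M1} = (x - 6)^4, χ_{M2} = (x - 6)^4, χ_{M3} = (x - 6)^4.

{M1}: invariant factors x - 6, x - 6, (x - 6)^2.

{M2}: invariant factors x - 6, x - 6, x - 6, x - 6.

{M3}: invariant factors x - 6, (x - 6)^3.

Matrices are similar if and only if their invariant-factor lists agree; the partition into similarity classes is {M1}, {M2}, {M3}.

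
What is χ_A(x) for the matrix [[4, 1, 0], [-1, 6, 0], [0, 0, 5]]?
xI - A = [[x - 4, -1, 0], [1, x - 6, 0], [0, 0, x - 5]].

Expanding det(xI - A) along the first row:
det(xI - A) = + (x - 4)·det([[x - 6, 0], [0, x - 5]]) - (-1)·det([[1, 0], [0, x - 5]]) + (0)·det([[1, x - 6], [0, 0]]).

Evaluating gives χ_A(x) = x^3 - 15x^2 + 75x - 125 = (x - 5)^3.

χ_A(x) = (x - 5)^3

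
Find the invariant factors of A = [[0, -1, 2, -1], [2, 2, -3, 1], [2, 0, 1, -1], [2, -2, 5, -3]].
x^2, x^2

The Jordan structure of A has elementary divisors x^2, x^2. Arranging the block sizes at each eigenvalue in decreasing order and taking row products gives the invariant factors.

Invariant factors (smallest first, each dividing the next): x^2, x^2.

Check: the last factor x^2 is the minimal polynomial, and the product x^4 is the characteristic polynomial.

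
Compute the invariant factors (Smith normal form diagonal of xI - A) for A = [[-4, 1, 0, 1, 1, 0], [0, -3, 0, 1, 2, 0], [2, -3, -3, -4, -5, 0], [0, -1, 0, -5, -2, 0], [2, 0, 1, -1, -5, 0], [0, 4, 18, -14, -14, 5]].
(x + 4)^2, (x - 5)(x + 4)^3

The Jordan structure of A has elementary divisors (x + 4)^3, (x + 4)^2, (x - 5). Arranging the block sizes at each eigenvalue in decreasing order and taking row products gives the invariant factors.

Invariant factors (smallest first, each dividing the next): (x + 4)^2, (x - 5)(x + 4)^3.

Check: the last factor (x - 5)(x + 4)^3 is the minimal polynomial, and the product (x - 5)(x + 4)^5 is the characteristic polynomial.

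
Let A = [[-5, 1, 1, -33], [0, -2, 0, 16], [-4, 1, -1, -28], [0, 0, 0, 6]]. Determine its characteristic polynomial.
xI - A = [[x + 5, -1, -1, 33], [0, x + 2, 0, -16], [4, -1, x + 1, 28], [0, 0, 0, x - 6]].

Expanding det(xI - A) along the first row:
det(xI - A) = + (x + 5)·det([[x + 2, 0, -16], [-1, x + 1, 28], [0, 0, x - 6]]) - (-1)·det([[0, 0, -16], [4, x + 1, 28], [0, 0, x - 6]]) + (-1)·det([[0, x + 2, -16], [4, -1, 28], [0, 0, x - 6]]) - (33)·det([[0, x + 2, 0], [4, -1, x + 1], [0, 0, 0]]).

Evaluating gives χ_A(x) = x^4 + 2x^3 - 27x^2 - 108x - 108 = (x - 6)(x + 2)(x + 3)^2.

χ_A(x) = (x - 6)(x + 2)(x + 3)^2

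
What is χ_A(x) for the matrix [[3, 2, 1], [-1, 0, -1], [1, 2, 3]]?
χ_A(x) = (x - 2)^3

xI - A = [[x - 3, -2, -1], [1, x, 1], [-1, -2, x - 3]].

Expanding det(xI - A) along the first row:
det(xI - A) = + (x - 3)·det([[x, 1], [-2, x - 3]]) - (-2)·det([[1, 1], [-1, x - 3]]) + (-1)·det([[1, x], [-1, -2]]).

Evaluating gives χ_A(x) = x^3 - 6x^2 + 12x - 8 = (x - 2)^3.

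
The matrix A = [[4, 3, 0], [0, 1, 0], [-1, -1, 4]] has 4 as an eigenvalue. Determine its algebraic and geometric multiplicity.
The characteristic polynomial is (x - 4)^2(x - 1), so the factor x - 4 appears with exponent 2: the algebraic multiplicity is 2.

rank(A - 4I) = 2, so the eigenspace has dimension 3 - 2 = 1: the geometric multiplicity is 1.

Since 1 < 2, A is not diagonalizable.

algebraic multiplicity 2, geometric multiplicity 1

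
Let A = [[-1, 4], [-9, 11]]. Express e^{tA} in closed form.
e^{tA} = [[(1 - 6*t)*e^{5*t}, 4*t*e^{5*t}], [-9*t*e^{5*t}, (6*t + 1)*e^{5*t}]]

A has Jordan form J = [[5, 1], [0, 5]] with A = PJP^{-1}, so e^{tA} = P e^{tJ} P^{-1}.

For a Jordan block J_k(λ), e^{tJ_k(λ)} = e^{λt} · (I + tN + t^2 N^2/2! + ... + t^{k-1} N^{k-1}/(k-1)!) where N is the nilpotent superdiagonal part.

Assembling the blocks and conjugating back gives the entries of e^{tA} as shown above.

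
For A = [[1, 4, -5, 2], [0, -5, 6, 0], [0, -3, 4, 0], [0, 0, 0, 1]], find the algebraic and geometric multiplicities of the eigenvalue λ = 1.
The characteristic polynomial is (x - 1)^3(x + 2), so the factor x - 1 appears with exponent 3: the algebraic multiplicity is 3.

rank(A - I) = 2, so the eigenspace has dimension 4 - 2 = 2: the geometric multiplicity is 2.

Since 2 < 3, A is not diagonalizable.

algebraic multiplicity 3, geometric multiplicity 2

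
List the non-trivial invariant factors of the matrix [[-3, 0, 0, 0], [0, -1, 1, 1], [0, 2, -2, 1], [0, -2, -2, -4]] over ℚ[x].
x + 3, (x + 2)^2(x + 3)

The Jordan structure of A has elementary divisors (x + 3), (x + 3), (x + 2)^2. Arranging the block sizes at each eigenvalue in decreasing order and taking row products gives the invariant factors.

Invariant factors (smallest first, each dividing the next): x + 3, (x + 2)^2(x + 3).

Check: the last factor (x + 2)^2(x + 3) is the minimal polynomial, and the product (x + 2)^2(x + 3)^2 is the characteristic polynomial.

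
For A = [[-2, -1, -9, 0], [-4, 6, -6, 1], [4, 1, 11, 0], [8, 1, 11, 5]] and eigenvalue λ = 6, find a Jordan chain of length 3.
We seek v_1 ∈ ker((A - 6I)^3) \ ker((A - 6I)^2), then set v_{i+1} = (A - 6I) v_i.

One such chain is v_1 = [[0, 0, 0, 1]]^T, v_2 = [[0, 1, 0, -1]]^T, v_3 = [[-1, -1, 1, 2]]^T. Check: (A - 6I) v_3 = [[0, 0, 0, 0]]^T = 0.

v_1 = [[0, 0, 0, 1]]^T, v_2 = [[0, 1, 0, -1]]^T, v_3 = [[-1, -1, 1, 2]]^T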